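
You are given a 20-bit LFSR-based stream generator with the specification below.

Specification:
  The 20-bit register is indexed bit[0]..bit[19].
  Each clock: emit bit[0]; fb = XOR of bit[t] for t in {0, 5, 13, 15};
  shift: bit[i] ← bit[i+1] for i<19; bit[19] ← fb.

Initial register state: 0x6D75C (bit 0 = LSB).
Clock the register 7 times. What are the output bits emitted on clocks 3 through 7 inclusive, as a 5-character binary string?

reg_0 = 0x6D75C
clock 1: out=0, reg = 0xB6BAE
clock 2: out=0, reg = 0x5B5D7
clock 3: out=1, reg = 0xADAEB
clock 4: out=1, reg = 0xD6D75
clock 5: out=1, reg = 0xEB6BA
clock 6: out=0, reg = 0xF5B5D
clock 7: out=1, reg = 0xFADAE

11101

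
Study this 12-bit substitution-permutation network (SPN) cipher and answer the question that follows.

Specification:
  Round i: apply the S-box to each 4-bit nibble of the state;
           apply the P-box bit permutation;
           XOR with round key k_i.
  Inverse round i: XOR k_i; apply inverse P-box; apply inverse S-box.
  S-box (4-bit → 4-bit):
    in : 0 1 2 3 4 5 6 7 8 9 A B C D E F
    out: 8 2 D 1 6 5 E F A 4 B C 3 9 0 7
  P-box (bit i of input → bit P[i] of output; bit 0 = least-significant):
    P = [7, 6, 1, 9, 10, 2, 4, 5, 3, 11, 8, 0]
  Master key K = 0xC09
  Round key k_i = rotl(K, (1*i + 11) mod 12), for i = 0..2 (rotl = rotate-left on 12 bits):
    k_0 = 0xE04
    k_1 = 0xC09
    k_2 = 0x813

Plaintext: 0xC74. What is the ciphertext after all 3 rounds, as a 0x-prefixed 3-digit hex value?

0xD44

s_0 = plaintext = 0xC74
s_1 = Round(s_0, k_0) = 0x27A
s_2 = Round(s_1, k_1) = 0xBF4
s_3 = Round(s_2, k_2) = 0xD44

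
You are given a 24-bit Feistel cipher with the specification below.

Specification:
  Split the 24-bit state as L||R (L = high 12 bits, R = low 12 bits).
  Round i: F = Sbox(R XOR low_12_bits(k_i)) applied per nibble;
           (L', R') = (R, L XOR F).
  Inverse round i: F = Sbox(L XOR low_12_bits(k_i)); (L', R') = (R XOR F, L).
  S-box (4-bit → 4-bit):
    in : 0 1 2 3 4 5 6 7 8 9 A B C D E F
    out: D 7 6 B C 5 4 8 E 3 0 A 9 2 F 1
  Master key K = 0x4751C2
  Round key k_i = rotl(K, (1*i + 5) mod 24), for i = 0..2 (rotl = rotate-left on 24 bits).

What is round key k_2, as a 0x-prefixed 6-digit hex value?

K = 0x4751C2
k_0 = rotl(K, (1*0+5) mod 24) = rotl(K, 5) = 0xEA3848
k_1 = rotl(K, (1*1+5) mod 24) = rotl(K, 6) = 0xD47091
k_2 = rotl(K, (1*2+5) mod 24) = rotl(K, 7) = 0xA8E123

0xA8E123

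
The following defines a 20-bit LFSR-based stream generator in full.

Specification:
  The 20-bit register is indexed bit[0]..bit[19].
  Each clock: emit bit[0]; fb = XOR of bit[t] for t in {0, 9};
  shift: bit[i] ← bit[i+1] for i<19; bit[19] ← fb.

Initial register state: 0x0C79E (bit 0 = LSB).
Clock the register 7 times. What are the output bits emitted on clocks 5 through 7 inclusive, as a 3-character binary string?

reg_0 = 0x0C79E
clock 1: out=0, reg = 0x863CF
clock 2: out=1, reg = 0x431E7
clock 3: out=1, reg = 0xA18F3
clock 4: out=1, reg = 0xD0C79
clock 5: out=1, reg = 0xE863C
clock 6: out=0, reg = 0xF431E
clock 7: out=0, reg = 0xFA18F

100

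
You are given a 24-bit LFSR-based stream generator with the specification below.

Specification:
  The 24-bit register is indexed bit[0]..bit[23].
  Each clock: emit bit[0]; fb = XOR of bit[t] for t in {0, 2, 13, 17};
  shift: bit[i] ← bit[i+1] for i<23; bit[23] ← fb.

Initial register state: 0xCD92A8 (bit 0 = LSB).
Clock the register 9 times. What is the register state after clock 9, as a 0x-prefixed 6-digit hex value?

0x0466C9

reg_0 = 0xCD92A8
clock 1: out=0, reg = 0x66C954
clock 2: out=0, reg = 0x3364AA
clock 3: out=0, reg = 0x19B255
clock 4: out=1, reg = 0x8CD92A
clock 5: out=0, reg = 0x466C95
clock 6: out=1, reg = 0x23364A
clock 7: out=0, reg = 0x119B25
clock 8: out=1, reg = 0x08CD92
clock 9: out=0, reg = 0x0466C9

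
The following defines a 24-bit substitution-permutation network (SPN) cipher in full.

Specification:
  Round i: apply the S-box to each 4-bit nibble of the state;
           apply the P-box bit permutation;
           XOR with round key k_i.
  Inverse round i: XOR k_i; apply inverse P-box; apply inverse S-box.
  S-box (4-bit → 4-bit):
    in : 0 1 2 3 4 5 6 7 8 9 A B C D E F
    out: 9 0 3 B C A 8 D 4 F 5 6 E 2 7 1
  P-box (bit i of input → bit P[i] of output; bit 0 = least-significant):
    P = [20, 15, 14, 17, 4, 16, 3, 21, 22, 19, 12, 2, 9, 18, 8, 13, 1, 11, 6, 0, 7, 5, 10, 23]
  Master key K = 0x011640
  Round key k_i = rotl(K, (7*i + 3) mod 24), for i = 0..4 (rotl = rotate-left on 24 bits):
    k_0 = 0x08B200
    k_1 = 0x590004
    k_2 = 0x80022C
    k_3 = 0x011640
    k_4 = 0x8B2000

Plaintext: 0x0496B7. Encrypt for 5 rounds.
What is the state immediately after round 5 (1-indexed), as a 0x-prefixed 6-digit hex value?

0xD18E10

s_0 = plaintext = 0x0496B7
s_1 = Round(s_0, k_0) = 0x9FD1CD
s_2 = Round(s_1, k_1) = 0xFC84AE
s_3 = Round(s_2, k_2) = 0x90DBF1
s_4 = Round(s_3, k_3) = 0x8D02F3
s_5 = Round(s_4, k_4) = 0xD18E10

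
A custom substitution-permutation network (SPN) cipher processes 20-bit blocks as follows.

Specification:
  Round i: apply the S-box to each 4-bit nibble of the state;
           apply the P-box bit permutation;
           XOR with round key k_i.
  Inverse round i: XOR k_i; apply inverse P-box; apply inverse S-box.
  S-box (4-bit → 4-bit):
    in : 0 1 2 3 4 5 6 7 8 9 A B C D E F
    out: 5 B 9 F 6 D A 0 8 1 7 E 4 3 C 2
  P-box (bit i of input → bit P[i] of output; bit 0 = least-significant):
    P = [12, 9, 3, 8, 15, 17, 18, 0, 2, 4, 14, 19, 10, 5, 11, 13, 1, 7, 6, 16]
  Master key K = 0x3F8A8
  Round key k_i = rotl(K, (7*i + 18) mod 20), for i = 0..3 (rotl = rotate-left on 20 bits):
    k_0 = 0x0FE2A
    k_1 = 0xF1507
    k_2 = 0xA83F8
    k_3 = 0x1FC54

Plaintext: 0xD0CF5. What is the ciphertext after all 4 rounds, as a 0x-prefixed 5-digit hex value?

0xF9A25

s_0 = plaintext = 0xD0CF5
s_1 = Round(s_0, k_0) = 0x2A3A0
s_2 = Round(s_1, k_1) = 0x0C939
s_3 = Round(s_2, k_2) = 0xC1BBF
s_4 = Round(s_3, k_3) = 0xF9A25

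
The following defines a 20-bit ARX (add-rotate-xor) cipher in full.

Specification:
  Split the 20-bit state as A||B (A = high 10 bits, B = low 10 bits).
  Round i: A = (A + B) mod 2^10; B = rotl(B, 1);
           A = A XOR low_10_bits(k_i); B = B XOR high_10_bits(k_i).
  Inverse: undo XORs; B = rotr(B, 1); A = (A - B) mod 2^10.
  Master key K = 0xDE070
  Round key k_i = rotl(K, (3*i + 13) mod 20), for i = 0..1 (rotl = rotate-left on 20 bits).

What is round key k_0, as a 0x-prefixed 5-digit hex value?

K = 0xDE070
k_0 = rotl(K, (3*0+13) mod 20) = rotl(K, 13) = 0xE1BC0

0xE1BC0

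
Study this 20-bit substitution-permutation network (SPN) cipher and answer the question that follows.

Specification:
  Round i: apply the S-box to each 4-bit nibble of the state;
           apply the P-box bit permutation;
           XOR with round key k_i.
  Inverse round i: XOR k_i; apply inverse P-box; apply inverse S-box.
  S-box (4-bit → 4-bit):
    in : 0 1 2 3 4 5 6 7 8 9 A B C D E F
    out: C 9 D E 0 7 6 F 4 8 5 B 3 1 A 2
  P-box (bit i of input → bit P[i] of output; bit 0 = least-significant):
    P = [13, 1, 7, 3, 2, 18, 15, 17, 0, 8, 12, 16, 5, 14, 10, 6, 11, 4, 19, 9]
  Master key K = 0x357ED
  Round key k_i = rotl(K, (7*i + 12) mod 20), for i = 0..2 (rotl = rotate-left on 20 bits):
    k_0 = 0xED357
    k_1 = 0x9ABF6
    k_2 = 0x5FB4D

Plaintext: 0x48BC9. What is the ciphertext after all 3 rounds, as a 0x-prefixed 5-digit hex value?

0x4C3A5

s_0 = plaintext = 0x48BC9
s_1 = Round(s_0, k_0) = 0xBD65A
s_2 = Round(s_1, k_1) = 0xD1042
s_3 = Round(s_2, k_2) = 0x4C3A5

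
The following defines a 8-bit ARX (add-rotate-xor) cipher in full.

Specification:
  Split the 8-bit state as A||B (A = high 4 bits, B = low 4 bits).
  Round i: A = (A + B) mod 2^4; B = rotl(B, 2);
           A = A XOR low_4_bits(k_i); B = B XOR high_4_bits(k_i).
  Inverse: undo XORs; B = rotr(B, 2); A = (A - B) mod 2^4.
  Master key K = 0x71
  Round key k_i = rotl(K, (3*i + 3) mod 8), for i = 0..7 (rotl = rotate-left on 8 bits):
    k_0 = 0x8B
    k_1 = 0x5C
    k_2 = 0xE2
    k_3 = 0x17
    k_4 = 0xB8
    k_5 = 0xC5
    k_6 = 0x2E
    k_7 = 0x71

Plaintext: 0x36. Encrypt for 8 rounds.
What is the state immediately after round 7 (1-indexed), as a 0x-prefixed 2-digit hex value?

s_0 = plaintext = 0x36
s_1 = Round(s_0, k_0) = 0x21
s_2 = Round(s_1, k_1) = 0xF1
s_3 = Round(s_2, k_2) = 0x2A
s_4 = Round(s_3, k_3) = 0xBB
s_5 = Round(s_4, k_4) = 0xE5
s_6 = Round(s_5, k_5) = 0x69
s_7 = Round(s_6, k_6) = 0x14
s_8 = Round(s_7, k_7) = 0x46

0x14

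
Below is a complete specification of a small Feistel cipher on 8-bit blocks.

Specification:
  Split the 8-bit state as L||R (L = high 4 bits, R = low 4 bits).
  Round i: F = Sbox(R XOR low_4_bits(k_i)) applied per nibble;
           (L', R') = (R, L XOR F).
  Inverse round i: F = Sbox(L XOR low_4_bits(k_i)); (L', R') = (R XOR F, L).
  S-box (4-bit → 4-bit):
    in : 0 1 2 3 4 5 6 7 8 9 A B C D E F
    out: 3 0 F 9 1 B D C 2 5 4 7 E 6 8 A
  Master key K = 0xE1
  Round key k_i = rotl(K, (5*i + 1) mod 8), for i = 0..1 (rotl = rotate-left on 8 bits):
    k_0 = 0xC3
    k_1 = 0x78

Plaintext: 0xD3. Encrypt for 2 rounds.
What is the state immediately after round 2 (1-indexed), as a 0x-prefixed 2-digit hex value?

0xEE

s_0 = plaintext = 0xD3
s_1 = Round(s_0, k_0) = 0x3E
s_2 = Round(s_1, k_1) = 0xEE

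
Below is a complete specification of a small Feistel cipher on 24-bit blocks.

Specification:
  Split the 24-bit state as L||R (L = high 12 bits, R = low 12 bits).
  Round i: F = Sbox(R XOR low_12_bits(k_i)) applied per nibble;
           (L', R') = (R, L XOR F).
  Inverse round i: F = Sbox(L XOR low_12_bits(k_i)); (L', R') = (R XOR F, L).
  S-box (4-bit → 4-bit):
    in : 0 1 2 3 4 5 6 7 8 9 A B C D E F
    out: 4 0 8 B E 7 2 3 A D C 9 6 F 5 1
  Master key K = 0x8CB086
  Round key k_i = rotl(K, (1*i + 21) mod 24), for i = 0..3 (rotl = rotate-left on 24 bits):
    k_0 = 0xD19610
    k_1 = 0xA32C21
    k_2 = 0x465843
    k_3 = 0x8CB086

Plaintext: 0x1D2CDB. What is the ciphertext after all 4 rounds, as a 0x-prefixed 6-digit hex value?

s_0 = plaintext = 0x1D2CDB
s_1 = Round(s_0, k_0) = 0xCDBDBB
s_2 = Round(s_1, k_1) = 0xDBBC07
s_3 = Round(s_2, k_2) = 0xC07355
s_4 = Round(s_3, k_3) = 0x3557FC

0x3557FC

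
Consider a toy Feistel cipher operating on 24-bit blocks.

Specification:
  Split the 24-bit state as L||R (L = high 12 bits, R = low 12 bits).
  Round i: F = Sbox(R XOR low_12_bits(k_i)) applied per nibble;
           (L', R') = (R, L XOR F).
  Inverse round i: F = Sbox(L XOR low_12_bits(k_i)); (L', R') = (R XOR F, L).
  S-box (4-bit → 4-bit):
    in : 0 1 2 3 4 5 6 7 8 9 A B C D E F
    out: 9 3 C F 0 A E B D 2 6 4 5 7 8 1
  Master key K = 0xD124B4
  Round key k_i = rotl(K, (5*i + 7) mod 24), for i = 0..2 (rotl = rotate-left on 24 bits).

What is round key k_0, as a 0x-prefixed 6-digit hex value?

0x925A68

K = 0xD124B4
k_0 = rotl(K, (5*0+7) mod 24) = rotl(K, 7) = 0x925A68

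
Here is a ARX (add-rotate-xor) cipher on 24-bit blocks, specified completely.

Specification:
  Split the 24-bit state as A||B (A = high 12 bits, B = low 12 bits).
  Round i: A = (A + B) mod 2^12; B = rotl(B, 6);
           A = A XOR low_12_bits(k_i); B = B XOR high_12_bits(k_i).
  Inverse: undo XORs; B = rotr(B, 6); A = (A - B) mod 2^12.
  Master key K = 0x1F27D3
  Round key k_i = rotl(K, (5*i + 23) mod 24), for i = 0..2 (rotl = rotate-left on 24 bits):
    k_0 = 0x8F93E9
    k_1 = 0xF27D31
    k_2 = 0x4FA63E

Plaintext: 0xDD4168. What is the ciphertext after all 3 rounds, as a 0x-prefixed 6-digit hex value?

s_0 = plaintext = 0xDD4168
s_1 = Round(s_0, k_0) = 0xCD52FC
s_2 = Round(s_1, k_1) = 0x2E002C
s_3 = Round(s_2, k_2) = 0x532FFA

0x532FFA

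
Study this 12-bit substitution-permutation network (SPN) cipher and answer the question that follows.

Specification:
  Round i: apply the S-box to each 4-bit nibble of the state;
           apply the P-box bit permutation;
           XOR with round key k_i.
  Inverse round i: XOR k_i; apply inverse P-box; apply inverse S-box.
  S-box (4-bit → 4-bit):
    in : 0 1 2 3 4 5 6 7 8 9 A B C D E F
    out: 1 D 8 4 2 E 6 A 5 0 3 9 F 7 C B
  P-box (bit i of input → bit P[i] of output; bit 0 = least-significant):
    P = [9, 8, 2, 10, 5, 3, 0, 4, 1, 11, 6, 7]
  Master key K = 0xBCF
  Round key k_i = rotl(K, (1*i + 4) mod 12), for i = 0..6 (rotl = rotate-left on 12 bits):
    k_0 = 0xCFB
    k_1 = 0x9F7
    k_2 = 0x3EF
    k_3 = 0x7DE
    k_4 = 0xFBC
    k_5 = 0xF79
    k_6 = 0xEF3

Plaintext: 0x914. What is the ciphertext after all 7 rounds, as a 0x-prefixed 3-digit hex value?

s_0 = plaintext = 0x914
s_1 = Round(s_0, k_0) = 0xDCA
s_2 = Round(s_1, k_1) = 0x28C
s_3 = Round(s_2, k_2) = 0x44A
s_4 = Round(s_3, k_3) = 0xCD6
s_5 = Round(s_4, k_4) = 0x653
s_6 = Round(s_5, k_5) = 0x724
s_7 = Round(s_6, k_6) = 0x763

0x763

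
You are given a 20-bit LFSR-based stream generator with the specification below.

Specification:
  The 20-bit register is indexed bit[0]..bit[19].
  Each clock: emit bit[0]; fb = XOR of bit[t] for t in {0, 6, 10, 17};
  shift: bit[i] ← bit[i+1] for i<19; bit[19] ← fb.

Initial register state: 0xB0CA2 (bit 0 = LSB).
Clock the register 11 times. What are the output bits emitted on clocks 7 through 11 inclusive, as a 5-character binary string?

reg_0 = 0xB0CA2
clock 1: out=0, reg = 0x58651
clock 2: out=1, reg = 0xAC328
clock 3: out=0, reg = 0xD6194
clock 4: out=0, reg = 0x6B0CA
clock 5: out=0, reg = 0x35865
clock 6: out=1, reg = 0x9AC32
clock 7: out=0, reg = 0xCD619
clock 8: out=1, reg = 0x66B0C
clock 9: out=0, reg = 0xB3586
clock 10: out=0, reg = 0x59AC3
clock 11: out=1, reg = 0x2CD61

01001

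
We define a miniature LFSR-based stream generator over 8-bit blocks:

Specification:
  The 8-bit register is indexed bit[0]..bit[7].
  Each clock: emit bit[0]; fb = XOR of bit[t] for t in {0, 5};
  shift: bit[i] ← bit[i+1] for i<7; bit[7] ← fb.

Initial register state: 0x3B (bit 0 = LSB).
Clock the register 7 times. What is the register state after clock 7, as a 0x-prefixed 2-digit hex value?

reg_0 = 0x3B
clock 1: out=1, reg = 0x1D
clock 2: out=1, reg = 0x8E
clock 3: out=0, reg = 0x47
clock 4: out=1, reg = 0xA3
clock 5: out=1, reg = 0x51
clock 6: out=1, reg = 0xA8
clock 7: out=0, reg = 0xD4

0xD4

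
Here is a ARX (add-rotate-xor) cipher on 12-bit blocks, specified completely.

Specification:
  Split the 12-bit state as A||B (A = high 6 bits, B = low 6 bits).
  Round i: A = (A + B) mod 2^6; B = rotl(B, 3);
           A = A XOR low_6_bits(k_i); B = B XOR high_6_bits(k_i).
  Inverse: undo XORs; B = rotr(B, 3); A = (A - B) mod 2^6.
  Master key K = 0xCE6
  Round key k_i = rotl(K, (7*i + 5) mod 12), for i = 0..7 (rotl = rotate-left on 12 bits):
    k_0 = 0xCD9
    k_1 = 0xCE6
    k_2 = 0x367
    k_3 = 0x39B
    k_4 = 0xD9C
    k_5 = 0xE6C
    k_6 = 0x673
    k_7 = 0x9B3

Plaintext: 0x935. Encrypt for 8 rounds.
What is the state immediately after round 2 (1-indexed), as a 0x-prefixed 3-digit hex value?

s_0 = plaintext = 0x935
s_1 = Round(s_0, k_0) = 0x01D
s_2 = Round(s_1, k_1) = 0xED8
s_3 = Round(s_2, k_2) = 0xD0E
s_4 = Round(s_3, k_3) = 0x67F
s_5 = Round(s_4, k_4) = 0x109
s_6 = Round(s_5, k_5) = 0x870
s_7 = Round(s_6, k_6) = 0x89F
s_8 = Round(s_7, k_7) = 0xC9D

0xED8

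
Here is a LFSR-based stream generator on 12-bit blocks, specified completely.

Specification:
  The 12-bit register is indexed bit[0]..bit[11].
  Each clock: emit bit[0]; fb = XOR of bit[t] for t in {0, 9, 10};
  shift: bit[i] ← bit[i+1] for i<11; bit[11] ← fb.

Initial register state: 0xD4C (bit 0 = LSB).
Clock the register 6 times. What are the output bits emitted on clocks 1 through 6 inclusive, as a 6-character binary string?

reg_0 = 0xD4C
clock 1: out=0, reg = 0xEA6
clock 2: out=0, reg = 0x753
clock 3: out=1, reg = 0xBA9
clock 4: out=1, reg = 0x5D4
clock 5: out=0, reg = 0xAEA
clock 6: out=0, reg = 0xD75

001100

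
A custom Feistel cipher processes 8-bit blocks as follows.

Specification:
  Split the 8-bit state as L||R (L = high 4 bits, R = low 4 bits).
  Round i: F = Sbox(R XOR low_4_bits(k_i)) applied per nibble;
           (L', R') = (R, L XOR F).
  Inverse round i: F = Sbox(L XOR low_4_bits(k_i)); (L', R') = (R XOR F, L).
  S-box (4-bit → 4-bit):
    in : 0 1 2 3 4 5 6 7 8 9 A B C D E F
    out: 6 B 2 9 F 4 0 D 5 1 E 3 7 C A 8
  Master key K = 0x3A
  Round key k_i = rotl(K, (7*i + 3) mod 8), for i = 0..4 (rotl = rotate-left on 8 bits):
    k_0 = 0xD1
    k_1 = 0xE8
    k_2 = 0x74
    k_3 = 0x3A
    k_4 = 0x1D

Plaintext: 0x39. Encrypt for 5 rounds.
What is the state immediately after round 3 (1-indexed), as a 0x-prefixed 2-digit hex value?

0x3B

s_0 = plaintext = 0x39
s_1 = Round(s_0, k_0) = 0x96
s_2 = Round(s_1, k_1) = 0x63
s_3 = Round(s_2, k_2) = 0x3B
s_4 = Round(s_3, k_3) = 0xB8
s_5 = Round(s_4, k_4) = 0x8F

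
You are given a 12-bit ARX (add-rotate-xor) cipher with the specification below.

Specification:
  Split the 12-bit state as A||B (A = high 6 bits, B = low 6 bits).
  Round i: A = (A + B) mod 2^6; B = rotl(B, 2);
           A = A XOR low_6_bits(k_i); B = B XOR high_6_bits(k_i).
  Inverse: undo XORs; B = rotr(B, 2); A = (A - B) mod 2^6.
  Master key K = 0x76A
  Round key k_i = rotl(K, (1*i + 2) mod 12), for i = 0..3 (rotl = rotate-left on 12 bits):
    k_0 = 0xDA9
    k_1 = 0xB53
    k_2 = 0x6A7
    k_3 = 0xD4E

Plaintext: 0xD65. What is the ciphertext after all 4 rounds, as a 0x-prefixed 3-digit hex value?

s_0 = plaintext = 0xD65
s_1 = Round(s_0, k_0) = 0xCE0
s_2 = Round(s_1, k_1) = 0x02F
s_3 = Round(s_2, k_2) = 0x224
s_4 = Round(s_3, k_3) = 0x8A7

0x8A7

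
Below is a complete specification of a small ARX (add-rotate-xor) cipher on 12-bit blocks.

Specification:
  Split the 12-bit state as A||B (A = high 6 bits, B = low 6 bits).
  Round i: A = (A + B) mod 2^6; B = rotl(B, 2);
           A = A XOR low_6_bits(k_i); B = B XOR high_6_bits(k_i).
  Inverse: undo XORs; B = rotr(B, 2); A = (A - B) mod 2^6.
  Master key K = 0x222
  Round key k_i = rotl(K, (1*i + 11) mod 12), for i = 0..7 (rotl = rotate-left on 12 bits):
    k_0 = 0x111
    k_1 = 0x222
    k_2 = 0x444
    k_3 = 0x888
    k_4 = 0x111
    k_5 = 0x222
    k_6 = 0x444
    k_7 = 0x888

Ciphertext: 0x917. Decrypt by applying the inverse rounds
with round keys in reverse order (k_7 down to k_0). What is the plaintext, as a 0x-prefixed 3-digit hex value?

s_0 = ciphertext = 0x917
s_1 = InvRound(s_0, k_7) = 0x3DD
s_2 = InvRound(s_1, k_6) = 0x203
s_3 = InvRound(s_2, k_5) = 0xE32
s_4 = InvRound(s_3, k_4) = 0xF2D
s_5 = InvRound(s_4, k_3) = 0x073
s_6 = InvRound(s_5, k_2) = 0x768
s_7 = InvRound(s_6, k_1) = 0xDC8
s_8 = InvRound(s_7, k_0) = 0x8C3

0x8C3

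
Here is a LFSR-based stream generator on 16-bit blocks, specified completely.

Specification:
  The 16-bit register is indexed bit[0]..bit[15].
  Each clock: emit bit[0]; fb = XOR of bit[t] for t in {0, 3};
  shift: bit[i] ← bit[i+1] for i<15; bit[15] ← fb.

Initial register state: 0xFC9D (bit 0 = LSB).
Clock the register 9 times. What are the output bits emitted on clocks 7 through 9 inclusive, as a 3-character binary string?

reg_0 = 0xFC9D
clock 1: out=1, reg = 0x7E4E
clock 2: out=0, reg = 0xBF27
clock 3: out=1, reg = 0xDF93
clock 4: out=1, reg = 0xEFC9
clock 5: out=1, reg = 0x77E4
clock 6: out=0, reg = 0x3BF2
clock 7: out=0, reg = 0x1DF9
clock 8: out=1, reg = 0x0EFC
clock 9: out=0, reg = 0x877E

010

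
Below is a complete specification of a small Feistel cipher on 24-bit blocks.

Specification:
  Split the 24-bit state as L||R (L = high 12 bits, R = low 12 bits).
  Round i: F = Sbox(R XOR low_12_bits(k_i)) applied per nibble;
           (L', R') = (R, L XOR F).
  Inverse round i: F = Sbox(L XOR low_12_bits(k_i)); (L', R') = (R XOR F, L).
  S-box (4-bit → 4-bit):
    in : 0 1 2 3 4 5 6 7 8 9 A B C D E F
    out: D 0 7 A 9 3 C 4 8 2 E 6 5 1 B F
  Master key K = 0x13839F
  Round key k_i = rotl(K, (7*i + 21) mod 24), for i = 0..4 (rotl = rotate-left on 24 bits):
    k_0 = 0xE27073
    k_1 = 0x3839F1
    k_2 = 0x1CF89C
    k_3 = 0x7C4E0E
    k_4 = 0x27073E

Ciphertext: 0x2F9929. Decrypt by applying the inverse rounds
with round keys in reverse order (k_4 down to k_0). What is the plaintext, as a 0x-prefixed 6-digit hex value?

0x2AC949

s_0 = ciphertext = 0x2F9929
s_1 = InvRound(s_0, k_4) = 0xA7D2F9
s_2 = InvRound(s_1, k_3) = 0xBB3A7D
s_3 = InvRound(s_2, k_2) = 0x002BB3
s_4 = InvRound(s_3, k_1) = 0x949002
s_5 = InvRound(s_4, k_0) = 0x2AC949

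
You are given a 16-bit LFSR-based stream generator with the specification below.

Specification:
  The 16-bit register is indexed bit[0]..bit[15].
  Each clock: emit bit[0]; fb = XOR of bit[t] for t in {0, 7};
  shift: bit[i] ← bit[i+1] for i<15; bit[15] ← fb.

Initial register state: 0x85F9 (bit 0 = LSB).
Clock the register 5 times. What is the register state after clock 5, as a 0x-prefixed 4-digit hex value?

0x942F

reg_0 = 0x85F9
clock 1: out=1, reg = 0x42FC
clock 2: out=0, reg = 0xA17E
clock 3: out=0, reg = 0x50BF
clock 4: out=1, reg = 0x285F
clock 5: out=1, reg = 0x942F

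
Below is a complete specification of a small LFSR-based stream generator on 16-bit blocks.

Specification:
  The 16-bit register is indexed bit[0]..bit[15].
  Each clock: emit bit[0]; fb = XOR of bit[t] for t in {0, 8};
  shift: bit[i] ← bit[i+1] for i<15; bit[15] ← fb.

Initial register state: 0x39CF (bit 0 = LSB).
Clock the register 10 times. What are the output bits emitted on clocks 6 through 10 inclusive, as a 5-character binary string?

01110

reg_0 = 0x39CF
clock 1: out=1, reg = 0x1CE7
clock 2: out=1, reg = 0x8E73
clock 3: out=1, reg = 0xC739
clock 4: out=1, reg = 0x639C
clock 5: out=0, reg = 0xB1CE
clock 6: out=0, reg = 0xD8E7
clock 7: out=1, reg = 0xEC73
clock 8: out=1, reg = 0xF639
clock 9: out=1, reg = 0xFB1C
clock 10: out=0, reg = 0xFD8E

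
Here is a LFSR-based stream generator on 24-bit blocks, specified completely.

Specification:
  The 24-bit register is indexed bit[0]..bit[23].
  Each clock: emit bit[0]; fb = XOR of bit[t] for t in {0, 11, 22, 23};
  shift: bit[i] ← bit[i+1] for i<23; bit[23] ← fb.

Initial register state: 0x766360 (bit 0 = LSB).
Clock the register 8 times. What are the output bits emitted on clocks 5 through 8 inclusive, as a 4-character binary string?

reg_0 = 0x766360
clock 1: out=0, reg = 0xBB31B0
clock 2: out=0, reg = 0xDD98D8
clock 3: out=0, reg = 0xEECC6C
clock 4: out=0, reg = 0xF76636
clock 5: out=0, reg = 0x7BB31B
clock 6: out=1, reg = 0x3DD98D
clock 7: out=1, reg = 0x1EECC6
clock 8: out=0, reg = 0x8F7663

0110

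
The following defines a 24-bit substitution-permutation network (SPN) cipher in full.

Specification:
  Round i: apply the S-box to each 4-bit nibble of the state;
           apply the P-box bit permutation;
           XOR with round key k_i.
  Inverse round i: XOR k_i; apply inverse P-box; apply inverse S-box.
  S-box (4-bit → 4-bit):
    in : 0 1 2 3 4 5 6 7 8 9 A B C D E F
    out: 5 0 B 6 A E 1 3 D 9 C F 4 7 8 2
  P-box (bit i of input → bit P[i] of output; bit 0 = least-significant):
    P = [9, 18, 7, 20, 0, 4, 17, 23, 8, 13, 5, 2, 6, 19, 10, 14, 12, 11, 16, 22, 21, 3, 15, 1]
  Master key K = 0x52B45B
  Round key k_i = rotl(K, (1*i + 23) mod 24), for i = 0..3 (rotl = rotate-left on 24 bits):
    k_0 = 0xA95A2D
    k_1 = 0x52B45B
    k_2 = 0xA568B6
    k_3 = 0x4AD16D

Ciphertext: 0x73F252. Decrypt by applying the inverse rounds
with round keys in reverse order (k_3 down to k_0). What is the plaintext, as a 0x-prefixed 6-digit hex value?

s_0 = ciphertext = 0x73F252
s_1 = InvRound(s_0, k_3) = 0x2CFB79
s_2 = InvRound(s_1, k_2) = 0x507990
s_3 = InvRound(s_2, k_1) = 0x5F860C
s_4 = InvRound(s_3, k_0) = 0x02AC84

0x02AC84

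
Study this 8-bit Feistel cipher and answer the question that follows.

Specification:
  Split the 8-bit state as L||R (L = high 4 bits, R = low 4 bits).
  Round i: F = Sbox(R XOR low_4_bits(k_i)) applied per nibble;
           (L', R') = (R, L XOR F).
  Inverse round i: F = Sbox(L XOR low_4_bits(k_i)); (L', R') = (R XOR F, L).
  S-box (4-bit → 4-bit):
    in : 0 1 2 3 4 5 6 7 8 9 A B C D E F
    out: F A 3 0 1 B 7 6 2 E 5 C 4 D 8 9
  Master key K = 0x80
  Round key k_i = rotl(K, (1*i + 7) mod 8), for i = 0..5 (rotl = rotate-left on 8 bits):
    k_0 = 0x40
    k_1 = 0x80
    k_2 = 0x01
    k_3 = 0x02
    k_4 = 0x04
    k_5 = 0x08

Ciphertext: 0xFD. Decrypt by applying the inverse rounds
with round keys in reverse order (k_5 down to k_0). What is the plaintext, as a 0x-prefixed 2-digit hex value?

0x3F

s_0 = ciphertext = 0xFD
s_1 = InvRound(s_0, k_5) = 0xBF
s_2 = InvRound(s_1, k_4) = 0x6B
s_3 = InvRound(s_2, k_3) = 0xA6
s_4 = InvRound(s_3, k_2) = 0xAA
s_5 = InvRound(s_4, k_1) = 0xFA
s_6 = InvRound(s_5, k_0) = 0x3F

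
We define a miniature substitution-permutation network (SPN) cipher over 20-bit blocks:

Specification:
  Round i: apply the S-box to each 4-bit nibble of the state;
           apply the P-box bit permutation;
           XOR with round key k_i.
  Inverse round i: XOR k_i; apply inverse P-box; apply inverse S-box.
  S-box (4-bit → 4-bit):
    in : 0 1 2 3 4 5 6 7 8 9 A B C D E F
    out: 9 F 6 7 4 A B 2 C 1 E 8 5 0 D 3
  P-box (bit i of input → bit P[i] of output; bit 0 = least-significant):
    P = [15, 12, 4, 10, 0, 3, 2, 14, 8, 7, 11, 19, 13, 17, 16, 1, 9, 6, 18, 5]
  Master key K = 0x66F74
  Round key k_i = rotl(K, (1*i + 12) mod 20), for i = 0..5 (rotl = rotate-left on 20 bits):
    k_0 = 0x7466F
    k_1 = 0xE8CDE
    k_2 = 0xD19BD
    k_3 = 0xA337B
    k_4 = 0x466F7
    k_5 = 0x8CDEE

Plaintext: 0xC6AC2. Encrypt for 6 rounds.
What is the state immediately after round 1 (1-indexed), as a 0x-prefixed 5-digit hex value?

0x97CF8

s_0 = plaintext = 0xC6AC2
s_1 = Round(s_0, k_0) = 0x97CF8
s_2 = Round(s_1, k_1) = 0xC83C7
s_3 = Round(s_2, k_2) = 0x8023A
s_4 = Round(s_3, k_3) = 0xE0FC4
s_5 = Round(s_4, k_4) = 0x04540
s_6 = Round(s_5, k_5) = 0x14B4A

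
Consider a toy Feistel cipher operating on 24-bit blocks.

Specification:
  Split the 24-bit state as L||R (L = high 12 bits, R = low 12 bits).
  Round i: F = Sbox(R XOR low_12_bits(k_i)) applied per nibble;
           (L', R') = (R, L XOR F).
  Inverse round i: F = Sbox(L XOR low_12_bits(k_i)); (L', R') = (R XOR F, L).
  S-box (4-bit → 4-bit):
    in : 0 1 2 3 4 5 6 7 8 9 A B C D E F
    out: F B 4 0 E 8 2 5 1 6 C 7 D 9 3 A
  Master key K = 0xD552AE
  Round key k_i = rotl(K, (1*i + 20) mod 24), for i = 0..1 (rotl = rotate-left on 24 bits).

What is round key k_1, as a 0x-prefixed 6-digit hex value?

0xDAAA55

K = 0xD552AE
k_0 = rotl(K, (1*0+20) mod 24) = rotl(K, 20) = 0xED552A
k_1 = rotl(K, (1*1+20) mod 24) = rotl(K, 21) = 0xDAAA55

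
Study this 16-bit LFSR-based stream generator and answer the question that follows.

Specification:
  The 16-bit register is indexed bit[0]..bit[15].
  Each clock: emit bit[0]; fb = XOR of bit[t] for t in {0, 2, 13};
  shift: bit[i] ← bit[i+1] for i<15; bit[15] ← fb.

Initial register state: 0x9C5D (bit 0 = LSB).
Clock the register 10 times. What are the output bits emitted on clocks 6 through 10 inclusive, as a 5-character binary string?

reg_0 = 0x9C5D
clock 1: out=1, reg = 0x4E2E
clock 2: out=0, reg = 0xA717
clock 3: out=1, reg = 0xD38B
clock 4: out=1, reg = 0xE9C5
clock 5: out=1, reg = 0xF4E2
clock 6: out=0, reg = 0xFA71
clock 7: out=1, reg = 0x7D38
clock 8: out=0, reg = 0xBE9C
clock 9: out=0, reg = 0x5F4E
clock 10: out=0, reg = 0xAFA7

01000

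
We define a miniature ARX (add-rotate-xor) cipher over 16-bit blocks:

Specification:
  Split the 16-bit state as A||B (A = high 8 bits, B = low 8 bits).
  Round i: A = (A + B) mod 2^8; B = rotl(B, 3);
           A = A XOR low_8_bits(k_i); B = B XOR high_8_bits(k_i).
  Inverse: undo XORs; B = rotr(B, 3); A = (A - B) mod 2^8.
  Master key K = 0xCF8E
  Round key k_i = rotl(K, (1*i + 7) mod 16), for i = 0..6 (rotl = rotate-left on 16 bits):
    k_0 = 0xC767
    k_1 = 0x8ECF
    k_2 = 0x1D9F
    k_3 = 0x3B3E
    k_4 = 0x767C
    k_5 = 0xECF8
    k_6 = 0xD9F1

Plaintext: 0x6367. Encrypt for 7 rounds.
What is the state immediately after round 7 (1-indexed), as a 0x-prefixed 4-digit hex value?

0x5D30

s_0 = plaintext = 0x6367
s_1 = Round(s_0, k_0) = 0xADFC
s_2 = Round(s_1, k_1) = 0x6669
s_3 = Round(s_2, k_2) = 0x5056
s_4 = Round(s_3, k_3) = 0x9889
s_5 = Round(s_4, k_4) = 0x5D3A
s_6 = Round(s_5, k_5) = 0x6F3D
s_7 = Round(s_6, k_6) = 0x5D30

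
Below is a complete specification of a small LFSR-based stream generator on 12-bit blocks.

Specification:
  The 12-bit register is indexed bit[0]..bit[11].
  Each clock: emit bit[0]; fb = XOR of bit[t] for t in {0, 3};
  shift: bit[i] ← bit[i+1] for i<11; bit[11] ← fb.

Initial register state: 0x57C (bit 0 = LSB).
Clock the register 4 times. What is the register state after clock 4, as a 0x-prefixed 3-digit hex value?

reg_0 = 0x57C
clock 1: out=0, reg = 0xABE
clock 2: out=0, reg = 0xD5F
clock 3: out=1, reg = 0x6AF
clock 4: out=1, reg = 0x357

0x357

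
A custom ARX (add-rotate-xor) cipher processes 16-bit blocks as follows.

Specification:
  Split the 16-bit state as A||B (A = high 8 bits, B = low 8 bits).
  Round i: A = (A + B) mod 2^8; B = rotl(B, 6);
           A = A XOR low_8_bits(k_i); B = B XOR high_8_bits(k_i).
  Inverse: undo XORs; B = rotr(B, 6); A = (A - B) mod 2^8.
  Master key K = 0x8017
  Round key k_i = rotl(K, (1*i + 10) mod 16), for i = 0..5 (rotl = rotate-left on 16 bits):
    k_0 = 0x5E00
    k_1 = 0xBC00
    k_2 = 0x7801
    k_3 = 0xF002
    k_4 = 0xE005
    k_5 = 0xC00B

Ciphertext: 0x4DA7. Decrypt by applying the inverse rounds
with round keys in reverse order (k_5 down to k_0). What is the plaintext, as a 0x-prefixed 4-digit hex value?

0x12A9

s_0 = ciphertext = 0x4DA7
s_1 = InvRound(s_0, k_5) = 0xA99D
s_2 = InvRound(s_1, k_4) = 0xB7F5
s_3 = InvRound(s_2, k_3) = 0xA114
s_4 = InvRound(s_3, k_2) = 0xEFB1
s_5 = InvRound(s_4, k_1) = 0xBB34
s_6 = InvRound(s_5, k_0) = 0x12A9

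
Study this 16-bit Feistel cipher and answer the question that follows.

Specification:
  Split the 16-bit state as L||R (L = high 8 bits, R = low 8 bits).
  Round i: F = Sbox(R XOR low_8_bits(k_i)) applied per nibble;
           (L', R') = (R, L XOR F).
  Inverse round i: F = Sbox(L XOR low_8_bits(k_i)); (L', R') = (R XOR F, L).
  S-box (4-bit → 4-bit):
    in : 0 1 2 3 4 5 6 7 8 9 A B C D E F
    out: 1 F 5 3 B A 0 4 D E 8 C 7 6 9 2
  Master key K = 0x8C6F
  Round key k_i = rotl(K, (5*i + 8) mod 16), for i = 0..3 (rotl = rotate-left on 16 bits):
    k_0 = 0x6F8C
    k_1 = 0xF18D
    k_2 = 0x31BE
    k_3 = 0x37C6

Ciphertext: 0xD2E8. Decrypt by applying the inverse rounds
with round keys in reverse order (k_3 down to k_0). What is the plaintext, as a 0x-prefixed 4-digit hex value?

0x7B7D

s_0 = ciphertext = 0xD2E8
s_1 = InvRound(s_0, k_3) = 0x13D2
s_2 = InvRound(s_1, k_2) = 0x5413
s_3 = InvRound(s_2, k_1) = 0x7D54
s_4 = InvRound(s_3, k_0) = 0x7B7D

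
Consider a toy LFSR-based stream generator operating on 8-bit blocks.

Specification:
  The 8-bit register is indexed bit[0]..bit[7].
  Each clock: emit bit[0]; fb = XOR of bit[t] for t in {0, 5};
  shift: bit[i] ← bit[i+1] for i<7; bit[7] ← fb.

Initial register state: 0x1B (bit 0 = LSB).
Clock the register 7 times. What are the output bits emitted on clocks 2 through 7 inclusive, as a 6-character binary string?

101100

reg_0 = 0x1B
clock 1: out=1, reg = 0x8D
clock 2: out=1, reg = 0xC6
clock 3: out=0, reg = 0x63
clock 4: out=1, reg = 0x31
clock 5: out=1, reg = 0x18
clock 6: out=0, reg = 0x0C
clock 7: out=0, reg = 0x06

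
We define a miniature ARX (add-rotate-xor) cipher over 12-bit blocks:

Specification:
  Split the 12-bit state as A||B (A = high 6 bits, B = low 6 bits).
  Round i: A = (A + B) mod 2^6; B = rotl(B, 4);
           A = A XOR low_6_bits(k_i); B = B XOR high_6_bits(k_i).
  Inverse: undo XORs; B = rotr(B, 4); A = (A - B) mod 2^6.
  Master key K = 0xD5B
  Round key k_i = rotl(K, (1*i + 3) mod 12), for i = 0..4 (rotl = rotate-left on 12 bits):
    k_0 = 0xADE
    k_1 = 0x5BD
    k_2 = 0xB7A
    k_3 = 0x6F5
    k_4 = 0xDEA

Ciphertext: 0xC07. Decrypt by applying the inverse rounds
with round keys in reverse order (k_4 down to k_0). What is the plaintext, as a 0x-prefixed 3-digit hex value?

s_0 = ciphertext = 0xC07
s_1 = InvRound(s_0, k_4) = 0x5C3
s_2 = InvRound(s_1, k_3) = 0x061
s_3 = InvRound(s_2, k_2) = 0x2F0
s_4 = InvRound(s_3, k_1) = 0x71A
s_5 = InvRound(s_4, k_0) = 0xEC7

0xEC7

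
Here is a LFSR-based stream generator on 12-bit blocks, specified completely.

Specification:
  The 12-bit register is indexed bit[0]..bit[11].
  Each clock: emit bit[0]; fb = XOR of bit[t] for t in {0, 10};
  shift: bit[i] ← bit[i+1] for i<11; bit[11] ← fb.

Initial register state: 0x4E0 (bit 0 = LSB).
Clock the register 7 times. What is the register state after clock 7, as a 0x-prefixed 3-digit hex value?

reg_0 = 0x4E0
clock 1: out=0, reg = 0xA70
clock 2: out=0, reg = 0x538
clock 3: out=0, reg = 0xA9C
clock 4: out=0, reg = 0x54E
clock 5: out=0, reg = 0xAA7
clock 6: out=1, reg = 0xD53
clock 7: out=1, reg = 0x6A9

0x6A9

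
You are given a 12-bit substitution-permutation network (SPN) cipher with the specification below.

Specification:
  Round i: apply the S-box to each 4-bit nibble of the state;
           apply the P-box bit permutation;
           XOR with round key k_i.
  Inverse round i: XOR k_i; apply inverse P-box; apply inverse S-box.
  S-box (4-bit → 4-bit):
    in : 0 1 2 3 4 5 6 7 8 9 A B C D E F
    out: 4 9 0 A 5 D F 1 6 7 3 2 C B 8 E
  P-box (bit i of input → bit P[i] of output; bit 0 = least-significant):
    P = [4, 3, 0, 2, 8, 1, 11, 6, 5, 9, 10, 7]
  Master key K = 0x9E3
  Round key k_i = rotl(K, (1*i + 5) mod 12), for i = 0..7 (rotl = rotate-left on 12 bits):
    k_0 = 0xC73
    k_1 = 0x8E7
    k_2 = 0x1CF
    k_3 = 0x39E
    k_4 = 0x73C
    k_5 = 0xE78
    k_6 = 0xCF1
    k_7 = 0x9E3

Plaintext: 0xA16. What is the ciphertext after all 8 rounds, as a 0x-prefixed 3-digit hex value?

0xE1A

s_0 = plaintext = 0xA16
s_1 = Round(s_0, k_0) = 0xF0E
s_2 = Round(s_1, k_1) = 0x663
s_3 = Round(s_2, k_2) = 0xE21
s_4 = Round(s_3, k_3) = 0x30A
s_5 = Round(s_4, k_4) = 0xDA4
s_6 = Round(s_5, k_5) = 0xDCB
s_7 = Round(s_6, k_6) = 0x619
s_8 = Round(s_7, k_7) = 0xE1A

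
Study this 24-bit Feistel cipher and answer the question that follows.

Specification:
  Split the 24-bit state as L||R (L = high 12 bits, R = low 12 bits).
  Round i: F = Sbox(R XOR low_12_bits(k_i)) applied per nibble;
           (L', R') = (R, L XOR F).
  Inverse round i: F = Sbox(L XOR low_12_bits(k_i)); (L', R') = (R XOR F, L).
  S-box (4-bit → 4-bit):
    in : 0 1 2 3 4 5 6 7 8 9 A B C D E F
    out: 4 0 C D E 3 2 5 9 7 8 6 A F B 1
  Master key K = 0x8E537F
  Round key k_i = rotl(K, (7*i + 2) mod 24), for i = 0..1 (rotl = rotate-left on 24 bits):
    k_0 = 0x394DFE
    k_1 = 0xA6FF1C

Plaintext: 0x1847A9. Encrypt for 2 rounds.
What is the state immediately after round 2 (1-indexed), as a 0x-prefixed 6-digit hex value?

0x9B1526

s_0 = plaintext = 0x1847A9
s_1 = Round(s_0, k_0) = 0x7A99B1
s_2 = Round(s_1, k_1) = 0x9B1526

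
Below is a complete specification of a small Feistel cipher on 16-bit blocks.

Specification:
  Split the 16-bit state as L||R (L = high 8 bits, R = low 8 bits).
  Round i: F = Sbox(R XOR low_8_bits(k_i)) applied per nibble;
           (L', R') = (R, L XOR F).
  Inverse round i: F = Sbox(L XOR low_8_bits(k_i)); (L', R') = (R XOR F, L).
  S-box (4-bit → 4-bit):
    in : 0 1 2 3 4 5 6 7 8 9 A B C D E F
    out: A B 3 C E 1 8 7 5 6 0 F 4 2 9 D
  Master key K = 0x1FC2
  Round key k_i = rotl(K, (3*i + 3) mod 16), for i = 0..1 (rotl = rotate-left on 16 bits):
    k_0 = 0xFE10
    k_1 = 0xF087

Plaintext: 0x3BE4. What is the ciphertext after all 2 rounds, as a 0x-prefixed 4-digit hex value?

s_0 = plaintext = 0x3BE4
s_1 = Round(s_0, k_0) = 0xE4E5
s_2 = Round(s_1, k_1) = 0xE567

0xE567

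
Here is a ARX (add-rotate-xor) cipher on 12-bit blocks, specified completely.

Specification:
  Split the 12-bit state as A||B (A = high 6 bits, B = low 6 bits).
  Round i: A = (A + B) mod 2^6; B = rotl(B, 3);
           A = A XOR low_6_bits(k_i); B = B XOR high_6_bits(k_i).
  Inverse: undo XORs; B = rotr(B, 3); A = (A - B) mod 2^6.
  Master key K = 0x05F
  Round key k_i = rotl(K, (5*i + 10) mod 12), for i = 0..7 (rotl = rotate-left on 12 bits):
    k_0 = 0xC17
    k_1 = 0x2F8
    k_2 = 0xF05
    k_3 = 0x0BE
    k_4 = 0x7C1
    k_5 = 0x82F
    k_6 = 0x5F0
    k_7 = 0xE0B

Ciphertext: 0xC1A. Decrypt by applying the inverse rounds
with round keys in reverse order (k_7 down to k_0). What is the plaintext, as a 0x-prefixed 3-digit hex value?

0x06B

s_0 = ciphertext = 0xC1A
s_1 = InvRound(s_0, k_7) = 0x9D4
s_2 = InvRound(s_1, k_6) = 0xFD8
s_3 = InvRound(s_2, k_5) = 0x247
s_4 = InvRound(s_3, k_4) = 0x143
s_5 = InvRound(s_4, k_3) = 0xCC8
s_6 = InvRound(s_5, k_2) = 0x426
s_7 = InvRound(s_6, k_1) = 0xEED
s_8 = InvRound(s_7, k_0) = 0x06B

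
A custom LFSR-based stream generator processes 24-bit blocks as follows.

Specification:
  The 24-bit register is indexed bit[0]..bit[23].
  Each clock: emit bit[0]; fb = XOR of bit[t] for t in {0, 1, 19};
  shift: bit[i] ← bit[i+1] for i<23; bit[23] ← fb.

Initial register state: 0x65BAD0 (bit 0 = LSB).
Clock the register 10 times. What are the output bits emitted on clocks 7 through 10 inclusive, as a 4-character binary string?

reg_0 = 0x65BAD0
clock 1: out=0, reg = 0x32DD68
clock 2: out=0, reg = 0x196EB4
clock 3: out=0, reg = 0x8CB75A
clock 4: out=0, reg = 0x465BAD
clock 5: out=1, reg = 0xA32DD6
clock 6: out=0, reg = 0xD196EB
clock 7: out=1, reg = 0x68CB75
clock 8: out=1, reg = 0x3465BA
clock 9: out=0, reg = 0x9A32DD
clock 10: out=1, reg = 0x4D196E

1101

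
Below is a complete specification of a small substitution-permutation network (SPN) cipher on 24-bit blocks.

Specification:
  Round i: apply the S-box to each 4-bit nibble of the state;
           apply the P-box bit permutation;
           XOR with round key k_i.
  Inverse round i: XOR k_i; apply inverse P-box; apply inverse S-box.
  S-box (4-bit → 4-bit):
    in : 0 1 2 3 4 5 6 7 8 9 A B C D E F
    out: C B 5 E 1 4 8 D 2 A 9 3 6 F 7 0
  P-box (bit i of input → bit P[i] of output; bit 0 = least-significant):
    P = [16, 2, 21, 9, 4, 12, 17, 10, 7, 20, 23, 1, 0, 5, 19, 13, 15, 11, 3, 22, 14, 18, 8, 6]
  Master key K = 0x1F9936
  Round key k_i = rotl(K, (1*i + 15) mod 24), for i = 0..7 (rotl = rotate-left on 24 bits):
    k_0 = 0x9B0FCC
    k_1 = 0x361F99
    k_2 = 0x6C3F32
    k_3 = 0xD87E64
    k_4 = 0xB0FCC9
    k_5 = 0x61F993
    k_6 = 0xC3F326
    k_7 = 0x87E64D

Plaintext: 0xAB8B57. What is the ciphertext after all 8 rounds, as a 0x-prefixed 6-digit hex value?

s_0 = plaintext = 0xAB8B57
s_1 = Round(s_0, k_0) = 0xA8C52C
s_2 = Round(s_1, k_1) = 0x9C57ED
s_3 = Round(s_2, k_2) = 0xC325EC
s_4 = Round(s_3, k_3) = 0x366779
s_5 = Round(s_4, k_4) = 0x76DB1F
s_6 = Round(s_5, k_5) = 0x398C62
s_7 = Round(s_6, k_6) = 0x36FE46
s_8 = Round(s_7, k_7) = 0x53E59D

0x53E59D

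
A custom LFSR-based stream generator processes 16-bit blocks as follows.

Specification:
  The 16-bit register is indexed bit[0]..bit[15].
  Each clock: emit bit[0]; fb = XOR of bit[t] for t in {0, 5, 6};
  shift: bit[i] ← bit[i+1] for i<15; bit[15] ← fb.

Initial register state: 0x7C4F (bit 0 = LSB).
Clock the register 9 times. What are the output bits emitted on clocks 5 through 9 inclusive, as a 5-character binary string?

00100

reg_0 = 0x7C4F
clock 1: out=1, reg = 0x3E27
clock 2: out=1, reg = 0x1F13
clock 3: out=1, reg = 0x8F89
clock 4: out=1, reg = 0xC7C4
clock 5: out=0, reg = 0xE3E2
clock 6: out=0, reg = 0x71F1
clock 7: out=1, reg = 0xB8F8
clock 8: out=0, reg = 0x5C7C
clock 9: out=0, reg = 0x2E3E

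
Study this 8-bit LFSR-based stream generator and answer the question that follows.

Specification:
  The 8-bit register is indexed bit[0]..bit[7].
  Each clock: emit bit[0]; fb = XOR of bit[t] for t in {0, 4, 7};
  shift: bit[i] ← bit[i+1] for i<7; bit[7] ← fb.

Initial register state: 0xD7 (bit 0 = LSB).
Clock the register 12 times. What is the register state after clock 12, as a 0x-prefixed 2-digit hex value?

reg_0 = 0xD7
clock 1: out=1, reg = 0xEB
clock 2: out=1, reg = 0x75
clock 3: out=1, reg = 0x3A
clock 4: out=0, reg = 0x9D
clock 5: out=1, reg = 0xCE
clock 6: out=0, reg = 0xE7
clock 7: out=1, reg = 0x73
clock 8: out=1, reg = 0x39
clock 9: out=1, reg = 0x1C
clock 10: out=0, reg = 0x8E
clock 11: out=0, reg = 0xC7
clock 12: out=1, reg = 0x63

0x63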